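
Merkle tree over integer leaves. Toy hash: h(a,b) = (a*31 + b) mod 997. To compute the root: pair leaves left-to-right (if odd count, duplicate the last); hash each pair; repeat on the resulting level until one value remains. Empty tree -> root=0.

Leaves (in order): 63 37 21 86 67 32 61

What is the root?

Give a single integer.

Answer: 592

Derivation:
L0: [63, 37, 21, 86, 67, 32, 61]
L1: h(63,37)=(63*31+37)%997=993 h(21,86)=(21*31+86)%997=737 h(67,32)=(67*31+32)%997=115 h(61,61)=(61*31+61)%997=955 -> [993, 737, 115, 955]
L2: h(993,737)=(993*31+737)%997=613 h(115,955)=(115*31+955)%997=532 -> [613, 532]
L3: h(613,532)=(613*31+532)%997=592 -> [592]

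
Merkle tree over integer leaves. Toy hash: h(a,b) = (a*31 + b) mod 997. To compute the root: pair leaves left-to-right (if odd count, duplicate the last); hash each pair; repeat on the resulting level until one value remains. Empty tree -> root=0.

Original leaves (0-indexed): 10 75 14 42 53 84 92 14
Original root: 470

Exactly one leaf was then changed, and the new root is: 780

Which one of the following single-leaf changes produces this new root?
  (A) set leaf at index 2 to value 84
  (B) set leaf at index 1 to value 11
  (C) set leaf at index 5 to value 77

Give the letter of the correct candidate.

Answer: B

Derivation:
Original leaves: [10, 75, 14, 42, 53, 84, 92, 14]
Target new root: 780
Try each candidate change and compute the resulting root:
Candidate A: set leaf[2] = 84 -> leaves = [10, 75, 84, 42, 53, 84, 92, 14]
  L0: [10, 75, 84, 42, 53, 84, 92, 14]
  L1: h(10,75)=(10*31+75)%997=385 h(84,42)=(84*31+42)%997=652 h(53,84)=(53*31+84)%997=730 h(92,14)=(92*31+14)%997=872 -> [385, 652, 730, 872]
  L2: h(385,652)=(385*31+652)%997=623 h(730,872)=(730*31+872)%997=571 -> [623, 571]
  L3: h(623,571)=(623*31+571)%997=941 -> [941]
  root = 941 != target 780
Candidate B: set leaf[1] = 11 -> leaves = [10, 11, 14, 42, 53, 84, 92, 14]
  L0: [10, 11, 14, 42, 53, 84, 92, 14]
  L1: h(10,11)=(10*31+11)%997=321 h(14,42)=(14*31+42)%997=476 h(53,84)=(53*31+84)%997=730 h(92,14)=(92*31+14)%997=872 -> [321, 476, 730, 872]
  L2: h(321,476)=(321*31+476)%997=457 h(730,872)=(730*31+872)%997=571 -> [457, 571]
  L3: h(457,571)=(457*31+571)%997=780 -> [780]
  root = 780 == target 780  ** MATCH **
Candidate C: set leaf[5] = 77 -> leaves = [10, 75, 14, 42, 53, 77, 92, 14]
  L0: [10, 75, 14, 42, 53, 77, 92, 14]
  L1: h(10,75)=(10*31+75)%997=385 h(14,42)=(14*31+42)%997=476 h(53,77)=(53*31+77)%997=723 h(92,14)=(92*31+14)%997=872 -> [385, 476, 723, 872]
  L2: h(385,476)=(385*31+476)%997=447 h(723,872)=(723*31+872)%997=354 -> [447, 354]
  L3: h(447,354)=(447*31+354)%997=253 -> [253]
  root = 253 != target 780
Candidate B produces the target root.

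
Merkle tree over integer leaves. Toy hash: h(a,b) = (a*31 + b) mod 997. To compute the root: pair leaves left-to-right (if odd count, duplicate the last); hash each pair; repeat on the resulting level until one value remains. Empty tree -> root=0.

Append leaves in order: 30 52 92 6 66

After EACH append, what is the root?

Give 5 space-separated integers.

After append 30 (leaves=[30]):
  L0: [30]
  root=30
After append 52 (leaves=[30, 52]):
  L0: [30, 52]
  L1: h(30,52)=(30*31+52)%997=982 -> [982]
  root=982
After append 92 (leaves=[30, 52, 92]):
  L0: [30, 52, 92]
  L1: h(30,52)=(30*31+52)%997=982 h(92,92)=(92*31+92)%997=950 -> [982, 950]
  L2: h(982,950)=(982*31+950)%997=485 -> [485]
  root=485
After append 6 (leaves=[30, 52, 92, 6]):
  L0: [30, 52, 92, 6]
  L1: h(30,52)=(30*31+52)%997=982 h(92,6)=(92*31+6)%997=864 -> [982, 864]
  L2: h(982,864)=(982*31+864)%997=399 -> [399]
  root=399
After append 66 (leaves=[30, 52, 92, 6, 66]):
  L0: [30, 52, 92, 6, 66]
  L1: h(30,52)=(30*31+52)%997=982 h(92,6)=(92*31+6)%997=864 h(66,66)=(66*31+66)%997=118 -> [982, 864, 118]
  L2: h(982,864)=(982*31+864)%997=399 h(118,118)=(118*31+118)%997=785 -> [399, 785]
  L3: h(399,785)=(399*31+785)%997=193 -> [193]
  root=193

Answer: 30 982 485 399 193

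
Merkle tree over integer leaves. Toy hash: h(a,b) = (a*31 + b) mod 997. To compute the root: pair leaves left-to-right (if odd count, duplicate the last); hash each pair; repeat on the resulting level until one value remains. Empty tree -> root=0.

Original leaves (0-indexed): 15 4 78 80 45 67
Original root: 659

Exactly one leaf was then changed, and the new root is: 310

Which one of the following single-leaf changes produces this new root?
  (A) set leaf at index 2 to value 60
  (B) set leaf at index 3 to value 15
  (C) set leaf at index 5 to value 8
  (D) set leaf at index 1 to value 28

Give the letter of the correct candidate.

Original leaves: [15, 4, 78, 80, 45, 67]
Target new root: 310
Try each candidate change and compute the resulting root:
Candidate A: set leaf[2] = 60 -> leaves = [15, 4, 60, 80, 45, 67]
  L0: [15, 4, 60, 80, 45, 67]
  L1: h(15,4)=(15*31+4)%997=469 h(60,80)=(60*31+80)%997=943 h(45,67)=(45*31+67)%997=465 -> [469, 943, 465]
  L2: h(469,943)=(469*31+943)%997=527 h(465,465)=(465*31+465)%997=922 -> [527, 922]
  L3: h(527,922)=(527*31+922)%997=310 -> [310]
  root = 310 == target 310  ** MATCH **
Candidate B: set leaf[3] = 15 -> leaves = [15, 4, 78, 15, 45, 67]
  L0: [15, 4, 78, 15, 45, 67]
  L1: h(15,4)=(15*31+4)%997=469 h(78,15)=(78*31+15)%997=439 h(45,67)=(45*31+67)%997=465 -> [469, 439, 465]
  L2: h(469,439)=(469*31+439)%997=23 h(465,465)=(465*31+465)%997=922 -> [23, 922]
  L3: h(23,922)=(23*31+922)%997=638 -> [638]
  root = 638 != target 310
Candidate C: set leaf[5] = 8 -> leaves = [15, 4, 78, 80, 45, 8]
  L0: [15, 4, 78, 80, 45, 8]
  L1: h(15,4)=(15*31+4)%997=469 h(78,80)=(78*31+80)%997=504 h(45,8)=(45*31+8)%997=406 -> [469, 504, 406]
  L2: h(469,504)=(469*31+504)%997=88 h(406,406)=(406*31+406)%997=31 -> [88, 31]
  L3: h(88,31)=(88*31+31)%997=765 -> [765]
  root = 765 != target 310
Candidate D: set leaf[1] = 28 -> leaves = [15, 28, 78, 80, 45, 67]
  L0: [15, 28, 78, 80, 45, 67]
  L1: h(15,28)=(15*31+28)%997=493 h(78,80)=(78*31+80)%997=504 h(45,67)=(45*31+67)%997=465 -> [493, 504, 465]
  L2: h(493,504)=(493*31+504)%997=832 h(465,465)=(465*31+465)%997=922 -> [832, 922]
  L3: h(832,922)=(832*31+922)%997=792 -> [792]
  root = 792 != target 310
Candidate A produces the target root.

Answer: A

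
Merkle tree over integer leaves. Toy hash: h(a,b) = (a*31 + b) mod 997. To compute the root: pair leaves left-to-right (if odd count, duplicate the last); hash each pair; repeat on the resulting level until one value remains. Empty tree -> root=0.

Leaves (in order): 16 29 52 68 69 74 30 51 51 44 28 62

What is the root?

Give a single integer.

L0: [16, 29, 52, 68, 69, 74, 30, 51, 51, 44, 28, 62]
L1: h(16,29)=(16*31+29)%997=525 h(52,68)=(52*31+68)%997=683 h(69,74)=(69*31+74)%997=219 h(30,51)=(30*31+51)%997=981 h(51,44)=(51*31+44)%997=628 h(28,62)=(28*31+62)%997=930 -> [525, 683, 219, 981, 628, 930]
L2: h(525,683)=(525*31+683)%997=9 h(219,981)=(219*31+981)%997=791 h(628,930)=(628*31+930)%997=458 -> [9, 791, 458]
L3: h(9,791)=(9*31+791)%997=73 h(458,458)=(458*31+458)%997=698 -> [73, 698]
L4: h(73,698)=(73*31+698)%997=967 -> [967]

Answer: 967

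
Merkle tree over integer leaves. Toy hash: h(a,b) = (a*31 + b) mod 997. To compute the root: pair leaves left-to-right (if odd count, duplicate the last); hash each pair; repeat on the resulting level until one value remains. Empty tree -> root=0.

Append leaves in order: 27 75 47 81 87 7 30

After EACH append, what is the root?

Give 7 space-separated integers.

Answer: 27 912 863 897 246 677 927

Derivation:
After append 27 (leaves=[27]):
  L0: [27]
  root=27
After append 75 (leaves=[27, 75]):
  L0: [27, 75]
  L1: h(27,75)=(27*31+75)%997=912 -> [912]
  root=912
After append 47 (leaves=[27, 75, 47]):
  L0: [27, 75, 47]
  L1: h(27,75)=(27*31+75)%997=912 h(47,47)=(47*31+47)%997=507 -> [912, 507]
  L2: h(912,507)=(912*31+507)%997=863 -> [863]
  root=863
After append 81 (leaves=[27, 75, 47, 81]):
  L0: [27, 75, 47, 81]
  L1: h(27,75)=(27*31+75)%997=912 h(47,81)=(47*31+81)%997=541 -> [912, 541]
  L2: h(912,541)=(912*31+541)%997=897 -> [897]
  root=897
After append 87 (leaves=[27, 75, 47, 81, 87]):
  L0: [27, 75, 47, 81, 87]
  L1: h(27,75)=(27*31+75)%997=912 h(47,81)=(47*31+81)%997=541 h(87,87)=(87*31+87)%997=790 -> [912, 541, 790]
  L2: h(912,541)=(912*31+541)%997=897 h(790,790)=(790*31+790)%997=355 -> [897, 355]
  L3: h(897,355)=(897*31+355)%997=246 -> [246]
  root=246
After append 7 (leaves=[27, 75, 47, 81, 87, 7]):
  L0: [27, 75, 47, 81, 87, 7]
  L1: h(27,75)=(27*31+75)%997=912 h(47,81)=(47*31+81)%997=541 h(87,7)=(87*31+7)%997=710 -> [912, 541, 710]
  L2: h(912,541)=(912*31+541)%997=897 h(710,710)=(710*31+710)%997=786 -> [897, 786]
  L3: h(897,786)=(897*31+786)%997=677 -> [677]
  root=677
After append 30 (leaves=[27, 75, 47, 81, 87, 7, 30]):
  L0: [27, 75, 47, 81, 87, 7, 30]
  L1: h(27,75)=(27*31+75)%997=912 h(47,81)=(47*31+81)%997=541 h(87,7)=(87*31+7)%997=710 h(30,30)=(30*31+30)%997=960 -> [912, 541, 710, 960]
  L2: h(912,541)=(912*31+541)%997=897 h(710,960)=(710*31+960)%997=39 -> [897, 39]
  L3: h(897,39)=(897*31+39)%997=927 -> [927]
  root=927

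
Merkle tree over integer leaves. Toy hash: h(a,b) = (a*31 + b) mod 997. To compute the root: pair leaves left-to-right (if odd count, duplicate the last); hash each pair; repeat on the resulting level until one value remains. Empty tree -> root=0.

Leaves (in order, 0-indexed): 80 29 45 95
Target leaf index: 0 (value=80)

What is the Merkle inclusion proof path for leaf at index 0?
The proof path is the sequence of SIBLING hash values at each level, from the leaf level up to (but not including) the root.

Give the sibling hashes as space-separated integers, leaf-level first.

L0 (leaves): [80, 29, 45, 95], target index=0
L1: h(80,29)=(80*31+29)%997=515 [pair 0] h(45,95)=(45*31+95)%997=493 [pair 1] -> [515, 493]
  Sibling for proof at L0: 29
L2: h(515,493)=(515*31+493)%997=506 [pair 0] -> [506]
  Sibling for proof at L1: 493
Root: 506
Proof path (sibling hashes from leaf to root): [29, 493]

Answer: 29 493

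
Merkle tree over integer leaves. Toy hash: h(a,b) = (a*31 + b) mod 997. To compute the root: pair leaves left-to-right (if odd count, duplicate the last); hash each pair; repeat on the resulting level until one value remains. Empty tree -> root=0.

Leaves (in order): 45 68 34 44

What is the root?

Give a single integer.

L0: [45, 68, 34, 44]
L1: h(45,68)=(45*31+68)%997=466 h(34,44)=(34*31+44)%997=101 -> [466, 101]
L2: h(466,101)=(466*31+101)%997=589 -> [589]

Answer: 589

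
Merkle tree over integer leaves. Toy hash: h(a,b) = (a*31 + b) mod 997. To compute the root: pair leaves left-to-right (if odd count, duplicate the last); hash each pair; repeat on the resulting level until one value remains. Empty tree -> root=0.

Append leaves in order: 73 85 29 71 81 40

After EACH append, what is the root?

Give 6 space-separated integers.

Answer: 73 354 935 977 570 255

Derivation:
After append 73 (leaves=[73]):
  L0: [73]
  root=73
After append 85 (leaves=[73, 85]):
  L0: [73, 85]
  L1: h(73,85)=(73*31+85)%997=354 -> [354]
  root=354
After append 29 (leaves=[73, 85, 29]):
  L0: [73, 85, 29]
  L1: h(73,85)=(73*31+85)%997=354 h(29,29)=(29*31+29)%997=928 -> [354, 928]
  L2: h(354,928)=(354*31+928)%997=935 -> [935]
  root=935
After append 71 (leaves=[73, 85, 29, 71]):
  L0: [73, 85, 29, 71]
  L1: h(73,85)=(73*31+85)%997=354 h(29,71)=(29*31+71)%997=970 -> [354, 970]
  L2: h(354,970)=(354*31+970)%997=977 -> [977]
  root=977
After append 81 (leaves=[73, 85, 29, 71, 81]):
  L0: [73, 85, 29, 71, 81]
  L1: h(73,85)=(73*31+85)%997=354 h(29,71)=(29*31+71)%997=970 h(81,81)=(81*31+81)%997=598 -> [354, 970, 598]
  L2: h(354,970)=(354*31+970)%997=977 h(598,598)=(598*31+598)%997=193 -> [977, 193]
  L3: h(977,193)=(977*31+193)%997=570 -> [570]
  root=570
After append 40 (leaves=[73, 85, 29, 71, 81, 40]):
  L0: [73, 85, 29, 71, 81, 40]
  L1: h(73,85)=(73*31+85)%997=354 h(29,71)=(29*31+71)%997=970 h(81,40)=(81*31+40)%997=557 -> [354, 970, 557]
  L2: h(354,970)=(354*31+970)%997=977 h(557,557)=(557*31+557)%997=875 -> [977, 875]
  L3: h(977,875)=(977*31+875)%997=255 -> [255]
  root=255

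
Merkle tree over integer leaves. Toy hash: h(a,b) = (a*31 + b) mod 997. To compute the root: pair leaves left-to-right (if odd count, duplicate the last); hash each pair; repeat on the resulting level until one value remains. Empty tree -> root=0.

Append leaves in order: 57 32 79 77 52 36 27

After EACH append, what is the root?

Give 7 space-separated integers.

After append 57 (leaves=[57]):
  L0: [57]
  root=57
After append 32 (leaves=[57, 32]):
  L0: [57, 32]
  L1: h(57,32)=(57*31+32)%997=802 -> [802]
  root=802
After append 79 (leaves=[57, 32, 79]):
  L0: [57, 32, 79]
  L1: h(57,32)=(57*31+32)%997=802 h(79,79)=(79*31+79)%997=534 -> [802, 534]
  L2: h(802,534)=(802*31+534)%997=471 -> [471]
  root=471
After append 77 (leaves=[57, 32, 79, 77]):
  L0: [57, 32, 79, 77]
  L1: h(57,32)=(57*31+32)%997=802 h(79,77)=(79*31+77)%997=532 -> [802, 532]
  L2: h(802,532)=(802*31+532)%997=469 -> [469]
  root=469
After append 52 (leaves=[57, 32, 79, 77, 52]):
  L0: [57, 32, 79, 77, 52]
  L1: h(57,32)=(57*31+32)%997=802 h(79,77)=(79*31+77)%997=532 h(52,52)=(52*31+52)%997=667 -> [802, 532, 667]
  L2: h(802,532)=(802*31+532)%997=469 h(667,667)=(667*31+667)%997=407 -> [469, 407]
  L3: h(469,407)=(469*31+407)%997=988 -> [988]
  root=988
After append 36 (leaves=[57, 32, 79, 77, 52, 36]):
  L0: [57, 32, 79, 77, 52, 36]
  L1: h(57,32)=(57*31+32)%997=802 h(79,77)=(79*31+77)%997=532 h(52,36)=(52*31+36)%997=651 -> [802, 532, 651]
  L2: h(802,532)=(802*31+532)%997=469 h(651,651)=(651*31+651)%997=892 -> [469, 892]
  L3: h(469,892)=(469*31+892)%997=476 -> [476]
  root=476
After append 27 (leaves=[57, 32, 79, 77, 52, 36, 27]):
  L0: [57, 32, 79, 77, 52, 36, 27]
  L1: h(57,32)=(57*31+32)%997=802 h(79,77)=(79*31+77)%997=532 h(52,36)=(52*31+36)%997=651 h(27,27)=(27*31+27)%997=864 -> [802, 532, 651, 864]
  L2: h(802,532)=(802*31+532)%997=469 h(651,864)=(651*31+864)%997=108 -> [469, 108]
  L3: h(469,108)=(469*31+108)%997=689 -> [689]
  root=689

Answer: 57 802 471 469 988 476 689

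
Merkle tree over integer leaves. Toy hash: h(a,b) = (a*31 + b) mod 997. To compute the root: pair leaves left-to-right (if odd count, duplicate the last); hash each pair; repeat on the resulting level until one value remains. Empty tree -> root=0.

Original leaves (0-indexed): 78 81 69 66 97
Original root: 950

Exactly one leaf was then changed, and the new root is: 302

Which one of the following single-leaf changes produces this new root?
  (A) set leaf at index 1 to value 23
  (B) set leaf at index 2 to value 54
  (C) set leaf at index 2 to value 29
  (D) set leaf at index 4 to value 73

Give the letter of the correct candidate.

Answer: D

Derivation:
Original leaves: [78, 81, 69, 66, 97]
Target new root: 302
Try each candidate change and compute the resulting root:
Candidate A: set leaf[1] = 23 -> leaves = [78, 23, 69, 66, 97]
  L0: [78, 23, 69, 66, 97]
  L1: h(78,23)=(78*31+23)%997=447 h(69,66)=(69*31+66)%997=211 h(97,97)=(97*31+97)%997=113 -> [447, 211, 113]
  L2: h(447,211)=(447*31+211)%997=110 h(113,113)=(113*31+113)%997=625 -> [110, 625]
  L3: h(110,625)=(110*31+625)%997=47 -> [47]
  root = 47 != target 302
Candidate B: set leaf[2] = 54 -> leaves = [78, 81, 54, 66, 97]
  L0: [78, 81, 54, 66, 97]
  L1: h(78,81)=(78*31+81)%997=505 h(54,66)=(54*31+66)%997=743 h(97,97)=(97*31+97)%997=113 -> [505, 743, 113]
  L2: h(505,743)=(505*31+743)%997=446 h(113,113)=(113*31+113)%997=625 -> [446, 625]
  L3: h(446,625)=(446*31+625)%997=493 -> [493]
  root = 493 != target 302
Candidate C: set leaf[2] = 29 -> leaves = [78, 81, 29, 66, 97]
  L0: [78, 81, 29, 66, 97]
  L1: h(78,81)=(78*31+81)%997=505 h(29,66)=(29*31+66)%997=965 h(97,97)=(97*31+97)%997=113 -> [505, 965, 113]
  L2: h(505,965)=(505*31+965)%997=668 h(113,113)=(113*31+113)%997=625 -> [668, 625]
  L3: h(668,625)=(668*31+625)%997=396 -> [396]
  root = 396 != target 302
Candidate D: set leaf[4] = 73 -> leaves = [78, 81, 69, 66, 73]
  L0: [78, 81, 69, 66, 73]
  L1: h(78,81)=(78*31+81)%997=505 h(69,66)=(69*31+66)%997=211 h(73,73)=(73*31+73)%997=342 -> [505, 211, 342]
  L2: h(505,211)=(505*31+211)%997=911 h(342,342)=(342*31+342)%997=974 -> [911, 974]
  L3: h(911,974)=(911*31+974)%997=302 -> [302]
  root = 302 == target 302  ** MATCH **
Candidate D produces the target root.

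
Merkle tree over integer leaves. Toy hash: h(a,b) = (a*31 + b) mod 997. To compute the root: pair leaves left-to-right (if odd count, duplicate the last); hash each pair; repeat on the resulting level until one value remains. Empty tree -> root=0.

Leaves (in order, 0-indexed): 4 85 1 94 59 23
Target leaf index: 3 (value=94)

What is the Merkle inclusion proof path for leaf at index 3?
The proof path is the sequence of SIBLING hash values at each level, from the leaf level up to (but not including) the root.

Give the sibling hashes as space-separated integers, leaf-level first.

Answer: 1 209 441

Derivation:
L0 (leaves): [4, 85, 1, 94, 59, 23], target index=3
L1: h(4,85)=(4*31+85)%997=209 [pair 0] h(1,94)=(1*31+94)%997=125 [pair 1] h(59,23)=(59*31+23)%997=855 [pair 2] -> [209, 125, 855]
  Sibling for proof at L0: 1
L2: h(209,125)=(209*31+125)%997=622 [pair 0] h(855,855)=(855*31+855)%997=441 [pair 1] -> [622, 441]
  Sibling for proof at L1: 209
L3: h(622,441)=(622*31+441)%997=780 [pair 0] -> [780]
  Sibling for proof at L2: 441
Root: 780
Proof path (sibling hashes from leaf to root): [1, 209, 441]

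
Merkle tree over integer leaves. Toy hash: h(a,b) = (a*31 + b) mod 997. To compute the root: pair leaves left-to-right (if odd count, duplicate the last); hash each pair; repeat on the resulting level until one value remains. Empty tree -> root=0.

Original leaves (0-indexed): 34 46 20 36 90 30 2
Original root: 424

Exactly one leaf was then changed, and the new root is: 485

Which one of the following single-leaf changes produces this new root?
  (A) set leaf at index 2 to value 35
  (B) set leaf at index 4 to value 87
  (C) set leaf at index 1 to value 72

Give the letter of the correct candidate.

Answer: C

Derivation:
Original leaves: [34, 46, 20, 36, 90, 30, 2]
Target new root: 485
Try each candidate change and compute the resulting root:
Candidate A: set leaf[2] = 35 -> leaves = [34, 46, 35, 36, 90, 30, 2]
  L0: [34, 46, 35, 36, 90, 30, 2]
  L1: h(34,46)=(34*31+46)%997=103 h(35,36)=(35*31+36)%997=124 h(90,30)=(90*31+30)%997=826 h(2,2)=(2*31+2)%997=64 -> [103, 124, 826, 64]
  L2: h(103,124)=(103*31+124)%997=326 h(826,64)=(826*31+64)%997=745 -> [326, 745]
  L3: h(326,745)=(326*31+745)%997=881 -> [881]
  root = 881 != target 485
Candidate B: set leaf[4] = 87 -> leaves = [34, 46, 20, 36, 87, 30, 2]
  L0: [34, 46, 20, 36, 87, 30, 2]
  L1: h(34,46)=(34*31+46)%997=103 h(20,36)=(20*31+36)%997=656 h(87,30)=(87*31+30)%997=733 h(2,2)=(2*31+2)%997=64 -> [103, 656, 733, 64]
  L2: h(103,656)=(103*31+656)%997=858 h(733,64)=(733*31+64)%997=853 -> [858, 853]
  L3: h(858,853)=(858*31+853)%997=532 -> [532]
  root = 532 != target 485
Candidate C: set leaf[1] = 72 -> leaves = [34, 72, 20, 36, 90, 30, 2]
  L0: [34, 72, 20, 36, 90, 30, 2]
  L1: h(34,72)=(34*31+72)%997=129 h(20,36)=(20*31+36)%997=656 h(90,30)=(90*31+30)%997=826 h(2,2)=(2*31+2)%997=64 -> [129, 656, 826, 64]
  L2: h(129,656)=(129*31+656)%997=667 h(826,64)=(826*31+64)%997=745 -> [667, 745]
  L3: h(667,745)=(667*31+745)%997=485 -> [485]
  root = 485 == target 485  ** MATCH **
Candidate C produces the target root.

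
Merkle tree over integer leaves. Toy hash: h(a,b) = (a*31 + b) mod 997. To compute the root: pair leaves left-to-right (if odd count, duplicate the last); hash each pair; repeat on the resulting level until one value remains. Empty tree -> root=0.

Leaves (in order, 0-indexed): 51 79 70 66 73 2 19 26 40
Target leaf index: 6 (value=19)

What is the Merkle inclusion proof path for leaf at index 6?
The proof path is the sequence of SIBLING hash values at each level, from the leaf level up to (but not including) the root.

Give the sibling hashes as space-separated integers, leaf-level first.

Answer: 26 271 855 662

Derivation:
L0 (leaves): [51, 79, 70, 66, 73, 2, 19, 26, 40], target index=6
L1: h(51,79)=(51*31+79)%997=663 [pair 0] h(70,66)=(70*31+66)%997=242 [pair 1] h(73,2)=(73*31+2)%997=271 [pair 2] h(19,26)=(19*31+26)%997=615 [pair 3] h(40,40)=(40*31+40)%997=283 [pair 4] -> [663, 242, 271, 615, 283]
  Sibling for proof at L0: 26
L2: h(663,242)=(663*31+242)%997=855 [pair 0] h(271,615)=(271*31+615)%997=43 [pair 1] h(283,283)=(283*31+283)%997=83 [pair 2] -> [855, 43, 83]
  Sibling for proof at L1: 271
L3: h(855,43)=(855*31+43)%997=626 [pair 0] h(83,83)=(83*31+83)%997=662 [pair 1] -> [626, 662]
  Sibling for proof at L2: 855
L4: h(626,662)=(626*31+662)%997=128 [pair 0] -> [128]
  Sibling for proof at L3: 662
Root: 128
Proof path (sibling hashes from leaf to root): [26, 271, 855, 662]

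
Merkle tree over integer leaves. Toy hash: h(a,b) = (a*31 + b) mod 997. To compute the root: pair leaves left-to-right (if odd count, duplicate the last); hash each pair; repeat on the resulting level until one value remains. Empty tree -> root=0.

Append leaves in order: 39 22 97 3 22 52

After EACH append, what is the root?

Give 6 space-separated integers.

Answer: 39 234 388 294 735 698

Derivation:
After append 39 (leaves=[39]):
  L0: [39]
  root=39
After append 22 (leaves=[39, 22]):
  L0: [39, 22]
  L1: h(39,22)=(39*31+22)%997=234 -> [234]
  root=234
After append 97 (leaves=[39, 22, 97]):
  L0: [39, 22, 97]
  L1: h(39,22)=(39*31+22)%997=234 h(97,97)=(97*31+97)%997=113 -> [234, 113]
  L2: h(234,113)=(234*31+113)%997=388 -> [388]
  root=388
After append 3 (leaves=[39, 22, 97, 3]):
  L0: [39, 22, 97, 3]
  L1: h(39,22)=(39*31+22)%997=234 h(97,3)=(97*31+3)%997=19 -> [234, 19]
  L2: h(234,19)=(234*31+19)%997=294 -> [294]
  root=294
After append 22 (leaves=[39, 22, 97, 3, 22]):
  L0: [39, 22, 97, 3, 22]
  L1: h(39,22)=(39*31+22)%997=234 h(97,3)=(97*31+3)%997=19 h(22,22)=(22*31+22)%997=704 -> [234, 19, 704]
  L2: h(234,19)=(234*31+19)%997=294 h(704,704)=(704*31+704)%997=594 -> [294, 594]
  L3: h(294,594)=(294*31+594)%997=735 -> [735]
  root=735
After append 52 (leaves=[39, 22, 97, 3, 22, 52]):
  L0: [39, 22, 97, 3, 22, 52]
  L1: h(39,22)=(39*31+22)%997=234 h(97,3)=(97*31+3)%997=19 h(22,52)=(22*31+52)%997=734 -> [234, 19, 734]
  L2: h(234,19)=(234*31+19)%997=294 h(734,734)=(734*31+734)%997=557 -> [294, 557]
  L3: h(294,557)=(294*31+557)%997=698 -> [698]
  root=698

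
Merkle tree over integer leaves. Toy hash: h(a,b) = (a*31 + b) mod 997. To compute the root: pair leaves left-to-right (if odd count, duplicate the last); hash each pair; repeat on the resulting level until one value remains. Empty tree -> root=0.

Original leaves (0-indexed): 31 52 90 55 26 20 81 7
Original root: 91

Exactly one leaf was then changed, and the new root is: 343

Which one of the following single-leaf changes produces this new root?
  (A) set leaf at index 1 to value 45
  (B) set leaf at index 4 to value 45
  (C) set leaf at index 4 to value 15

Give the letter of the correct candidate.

Answer: A

Derivation:
Original leaves: [31, 52, 90, 55, 26, 20, 81, 7]
Target new root: 343
Try each candidate change and compute the resulting root:
Candidate A: set leaf[1] = 45 -> leaves = [31, 45, 90, 55, 26, 20, 81, 7]
  L0: [31, 45, 90, 55, 26, 20, 81, 7]
  L1: h(31,45)=(31*31+45)%997=9 h(90,55)=(90*31+55)%997=851 h(26,20)=(26*31+20)%997=826 h(81,7)=(81*31+7)%997=524 -> [9, 851, 826, 524]
  L2: h(9,851)=(9*31+851)%997=133 h(826,524)=(826*31+524)%997=208 -> [133, 208]
  L3: h(133,208)=(133*31+208)%997=343 -> [343]
  root = 343 == target 343  ** MATCH **
Candidate B: set leaf[4] = 45 -> leaves = [31, 52, 90, 55, 45, 20, 81, 7]
  L0: [31, 52, 90, 55, 45, 20, 81, 7]
  L1: h(31,52)=(31*31+52)%997=16 h(90,55)=(90*31+55)%997=851 h(45,20)=(45*31+20)%997=418 h(81,7)=(81*31+7)%997=524 -> [16, 851, 418, 524]
  L2: h(16,851)=(16*31+851)%997=350 h(418,524)=(418*31+524)%997=521 -> [350, 521]
  L3: h(350,521)=(350*31+521)%997=404 -> [404]
  root = 404 != target 343
Candidate C: set leaf[4] = 15 -> leaves = [31, 52, 90, 55, 15, 20, 81, 7]
  L0: [31, 52, 90, 55, 15, 20, 81, 7]
  L1: h(31,52)=(31*31+52)%997=16 h(90,55)=(90*31+55)%997=851 h(15,20)=(15*31+20)%997=485 h(81,7)=(81*31+7)%997=524 -> [16, 851, 485, 524]
  L2: h(16,851)=(16*31+851)%997=350 h(485,524)=(485*31+524)%997=604 -> [350, 604]
  L3: h(350,604)=(350*31+604)%997=487 -> [487]
  root = 487 != target 343
Candidate A produces the target root.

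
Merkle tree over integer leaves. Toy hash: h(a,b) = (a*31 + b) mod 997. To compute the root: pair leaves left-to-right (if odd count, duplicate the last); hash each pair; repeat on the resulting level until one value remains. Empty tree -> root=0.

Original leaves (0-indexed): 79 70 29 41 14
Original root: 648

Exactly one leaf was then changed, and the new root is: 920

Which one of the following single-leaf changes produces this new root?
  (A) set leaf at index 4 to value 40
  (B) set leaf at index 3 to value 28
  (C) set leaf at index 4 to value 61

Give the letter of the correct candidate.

Answer: C

Derivation:
Original leaves: [79, 70, 29, 41, 14]
Target new root: 920
Try each candidate change and compute the resulting root:
Candidate A: set leaf[4] = 40 -> leaves = [79, 70, 29, 41, 40]
  L0: [79, 70, 29, 41, 40]
  L1: h(79,70)=(79*31+70)%997=525 h(29,41)=(29*31+41)%997=940 h(40,40)=(40*31+40)%997=283 -> [525, 940, 283]
  L2: h(525,940)=(525*31+940)%997=266 h(283,283)=(283*31+283)%997=83 -> [266, 83]
  L3: h(266,83)=(266*31+83)%997=353 -> [353]
  root = 353 != target 920
Candidate B: set leaf[3] = 28 -> leaves = [79, 70, 29, 28, 14]
  L0: [79, 70, 29, 28, 14]
  L1: h(79,70)=(79*31+70)%997=525 h(29,28)=(29*31+28)%997=927 h(14,14)=(14*31+14)%997=448 -> [525, 927, 448]
  L2: h(525,927)=(525*31+927)%997=253 h(448,448)=(448*31+448)%997=378 -> [253, 378]
  L3: h(253,378)=(253*31+378)%997=245 -> [245]
  root = 245 != target 920
Candidate C: set leaf[4] = 61 -> leaves = [79, 70, 29, 41, 61]
  L0: [79, 70, 29, 41, 61]
  L1: h(79,70)=(79*31+70)%997=525 h(29,41)=(29*31+41)%997=940 h(61,61)=(61*31+61)%997=955 -> [525, 940, 955]
  L2: h(525,940)=(525*31+940)%997=266 h(955,955)=(955*31+955)%997=650 -> [266, 650]
  L3: h(266,650)=(266*31+650)%997=920 -> [920]
  root = 920 == target 920  ** MATCH **
Candidate C produces the target root.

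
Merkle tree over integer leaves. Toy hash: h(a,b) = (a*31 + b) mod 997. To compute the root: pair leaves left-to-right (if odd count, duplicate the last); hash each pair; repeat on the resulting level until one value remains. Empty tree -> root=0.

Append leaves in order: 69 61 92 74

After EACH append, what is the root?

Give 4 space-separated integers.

After append 69 (leaves=[69]):
  L0: [69]
  root=69
After append 61 (leaves=[69, 61]):
  L0: [69, 61]
  L1: h(69,61)=(69*31+61)%997=206 -> [206]
  root=206
After append 92 (leaves=[69, 61, 92]):
  L0: [69, 61, 92]
  L1: h(69,61)=(69*31+61)%997=206 h(92,92)=(92*31+92)%997=950 -> [206, 950]
  L2: h(206,950)=(206*31+950)%997=357 -> [357]
  root=357
After append 74 (leaves=[69, 61, 92, 74]):
  L0: [69, 61, 92, 74]
  L1: h(69,61)=(69*31+61)%997=206 h(92,74)=(92*31+74)%997=932 -> [206, 932]
  L2: h(206,932)=(206*31+932)%997=339 -> [339]
  root=339

Answer: 69 206 357 339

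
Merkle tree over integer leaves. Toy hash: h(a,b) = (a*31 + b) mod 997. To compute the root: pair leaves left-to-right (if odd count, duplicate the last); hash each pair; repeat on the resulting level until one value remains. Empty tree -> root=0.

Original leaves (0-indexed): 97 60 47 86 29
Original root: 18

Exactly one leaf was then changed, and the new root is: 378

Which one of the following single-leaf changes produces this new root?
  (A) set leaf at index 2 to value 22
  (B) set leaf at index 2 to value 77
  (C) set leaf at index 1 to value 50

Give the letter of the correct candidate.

Original leaves: [97, 60, 47, 86, 29]
Target new root: 378
Try each candidate change and compute the resulting root:
Candidate A: set leaf[2] = 22 -> leaves = [97, 60, 22, 86, 29]
  L0: [97, 60, 22, 86, 29]
  L1: h(97,60)=(97*31+60)%997=76 h(22,86)=(22*31+86)%997=768 h(29,29)=(29*31+29)%997=928 -> [76, 768, 928]
  L2: h(76,768)=(76*31+768)%997=133 h(928,928)=(928*31+928)%997=783 -> [133, 783]
  L3: h(133,783)=(133*31+783)%997=918 -> [918]
  root = 918 != target 378
Candidate B: set leaf[2] = 77 -> leaves = [97, 60, 77, 86, 29]
  L0: [97, 60, 77, 86, 29]
  L1: h(97,60)=(97*31+60)%997=76 h(77,86)=(77*31+86)%997=479 h(29,29)=(29*31+29)%997=928 -> [76, 479, 928]
  L2: h(76,479)=(76*31+479)%997=841 h(928,928)=(928*31+928)%997=783 -> [841, 783]
  L3: h(841,783)=(841*31+783)%997=932 -> [932]
  root = 932 != target 378
Candidate C: set leaf[1] = 50 -> leaves = [97, 50, 47, 86, 29]
  L0: [97, 50, 47, 86, 29]
  L1: h(97,50)=(97*31+50)%997=66 h(47,86)=(47*31+86)%997=546 h(29,29)=(29*31+29)%997=928 -> [66, 546, 928]
  L2: h(66,546)=(66*31+546)%997=598 h(928,928)=(928*31+928)%997=783 -> [598, 783]
  L3: h(598,783)=(598*31+783)%997=378 -> [378]
  root = 378 == target 378  ** MATCH **
Candidate C produces the target root.

Answer: C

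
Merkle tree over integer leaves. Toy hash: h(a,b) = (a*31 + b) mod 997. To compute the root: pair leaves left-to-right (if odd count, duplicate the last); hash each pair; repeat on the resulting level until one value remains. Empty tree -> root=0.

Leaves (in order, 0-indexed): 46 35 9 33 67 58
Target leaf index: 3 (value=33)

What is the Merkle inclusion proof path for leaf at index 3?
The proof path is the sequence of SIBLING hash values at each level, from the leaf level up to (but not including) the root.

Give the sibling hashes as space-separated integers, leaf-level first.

Answer: 9 464 524

Derivation:
L0 (leaves): [46, 35, 9, 33, 67, 58], target index=3
L1: h(46,35)=(46*31+35)%997=464 [pair 0] h(9,33)=(9*31+33)%997=312 [pair 1] h(67,58)=(67*31+58)%997=141 [pair 2] -> [464, 312, 141]
  Sibling for proof at L0: 9
L2: h(464,312)=(464*31+312)%997=738 [pair 0] h(141,141)=(141*31+141)%997=524 [pair 1] -> [738, 524]
  Sibling for proof at L1: 464
L3: h(738,524)=(738*31+524)%997=471 [pair 0] -> [471]
  Sibling for proof at L2: 524
Root: 471
Proof path (sibling hashes from leaf to root): [9, 464, 524]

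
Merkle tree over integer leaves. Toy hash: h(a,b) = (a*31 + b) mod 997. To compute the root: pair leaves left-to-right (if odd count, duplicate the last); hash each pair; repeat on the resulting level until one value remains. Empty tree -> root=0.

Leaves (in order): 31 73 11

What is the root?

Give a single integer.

Answer: 502

Derivation:
L0: [31, 73, 11]
L1: h(31,73)=(31*31+73)%997=37 h(11,11)=(11*31+11)%997=352 -> [37, 352]
L2: h(37,352)=(37*31+352)%997=502 -> [502]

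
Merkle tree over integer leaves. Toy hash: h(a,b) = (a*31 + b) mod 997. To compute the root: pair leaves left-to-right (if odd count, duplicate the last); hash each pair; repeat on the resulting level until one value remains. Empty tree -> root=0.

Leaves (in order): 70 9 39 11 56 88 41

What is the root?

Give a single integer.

Answer: 283

Derivation:
L0: [70, 9, 39, 11, 56, 88, 41]
L1: h(70,9)=(70*31+9)%997=185 h(39,11)=(39*31+11)%997=223 h(56,88)=(56*31+88)%997=827 h(41,41)=(41*31+41)%997=315 -> [185, 223, 827, 315]
L2: h(185,223)=(185*31+223)%997=973 h(827,315)=(827*31+315)%997=30 -> [973, 30]
L3: h(973,30)=(973*31+30)%997=283 -> [283]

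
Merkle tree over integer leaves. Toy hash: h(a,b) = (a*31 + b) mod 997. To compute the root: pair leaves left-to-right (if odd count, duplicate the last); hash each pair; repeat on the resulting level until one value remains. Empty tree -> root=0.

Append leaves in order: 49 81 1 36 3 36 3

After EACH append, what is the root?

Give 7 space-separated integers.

After append 49 (leaves=[49]):
  L0: [49]
  root=49
After append 81 (leaves=[49, 81]):
  L0: [49, 81]
  L1: h(49,81)=(49*31+81)%997=603 -> [603]
  root=603
After append 1 (leaves=[49, 81, 1]):
  L0: [49, 81, 1]
  L1: h(49,81)=(49*31+81)%997=603 h(1,1)=(1*31+1)%997=32 -> [603, 32]
  L2: h(603,32)=(603*31+32)%997=779 -> [779]
  root=779
After append 36 (leaves=[49, 81, 1, 36]):
  L0: [49, 81, 1, 36]
  L1: h(49,81)=(49*31+81)%997=603 h(1,36)=(1*31+36)%997=67 -> [603, 67]
  L2: h(603,67)=(603*31+67)%997=814 -> [814]
  root=814
After append 3 (leaves=[49, 81, 1, 36, 3]):
  L0: [49, 81, 1, 36, 3]
  L1: h(49,81)=(49*31+81)%997=603 h(1,36)=(1*31+36)%997=67 h(3,3)=(3*31+3)%997=96 -> [603, 67, 96]
  L2: h(603,67)=(603*31+67)%997=814 h(96,96)=(96*31+96)%997=81 -> [814, 81]
  L3: h(814,81)=(814*31+81)%997=390 -> [390]
  root=390
After append 36 (leaves=[49, 81, 1, 36, 3, 36]):
  L0: [49, 81, 1, 36, 3, 36]
  L1: h(49,81)=(49*31+81)%997=603 h(1,36)=(1*31+36)%997=67 h(3,36)=(3*31+36)%997=129 -> [603, 67, 129]
  L2: h(603,67)=(603*31+67)%997=814 h(129,129)=(129*31+129)%997=140 -> [814, 140]
  L3: h(814,140)=(814*31+140)%997=449 -> [449]
  root=449
After append 3 (leaves=[49, 81, 1, 36, 3, 36, 3]):
  L0: [49, 81, 1, 36, 3, 36, 3]
  L1: h(49,81)=(49*31+81)%997=603 h(1,36)=(1*31+36)%997=67 h(3,36)=(3*31+36)%997=129 h(3,3)=(3*31+3)%997=96 -> [603, 67, 129, 96]
  L2: h(603,67)=(603*31+67)%997=814 h(129,96)=(129*31+96)%997=107 -> [814, 107]
  L3: h(814,107)=(814*31+107)%997=416 -> [416]
  root=416

Answer: 49 603 779 814 390 449 416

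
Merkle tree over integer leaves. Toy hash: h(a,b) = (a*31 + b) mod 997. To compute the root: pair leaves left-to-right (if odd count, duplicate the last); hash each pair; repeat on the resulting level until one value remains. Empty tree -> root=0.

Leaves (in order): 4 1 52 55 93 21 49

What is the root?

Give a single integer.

L0: [4, 1, 52, 55, 93, 21, 49]
L1: h(4,1)=(4*31+1)%997=125 h(52,55)=(52*31+55)%997=670 h(93,21)=(93*31+21)%997=910 h(49,49)=(49*31+49)%997=571 -> [125, 670, 910, 571]
L2: h(125,670)=(125*31+670)%997=557 h(910,571)=(910*31+571)%997=865 -> [557, 865]
L3: h(557,865)=(557*31+865)%997=186 -> [186]

Answer: 186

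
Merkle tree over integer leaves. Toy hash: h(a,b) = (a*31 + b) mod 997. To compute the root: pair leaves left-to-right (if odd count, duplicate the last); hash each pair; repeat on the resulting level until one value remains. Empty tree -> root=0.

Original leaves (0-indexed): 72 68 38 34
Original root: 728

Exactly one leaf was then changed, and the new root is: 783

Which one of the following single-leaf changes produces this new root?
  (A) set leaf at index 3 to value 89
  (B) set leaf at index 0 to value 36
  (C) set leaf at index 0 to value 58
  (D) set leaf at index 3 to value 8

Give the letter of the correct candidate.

Original leaves: [72, 68, 38, 34]
Target new root: 783
Try each candidate change and compute the resulting root:
Candidate A: set leaf[3] = 89 -> leaves = [72, 68, 38, 89]
  L0: [72, 68, 38, 89]
  L1: h(72,68)=(72*31+68)%997=306 h(38,89)=(38*31+89)%997=270 -> [306, 270]
  L2: h(306,270)=(306*31+270)%997=783 -> [783]
  root = 783 == target 783  ** MATCH **
Candidate B: set leaf[0] = 36 -> leaves = [36, 68, 38, 34]
  L0: [36, 68, 38, 34]
  L1: h(36,68)=(36*31+68)%997=187 h(38,34)=(38*31+34)%997=215 -> [187, 215]
  L2: h(187,215)=(187*31+215)%997=30 -> [30]
  root = 30 != target 783
Candidate C: set leaf[0] = 58 -> leaves = [58, 68, 38, 34]
  L0: [58, 68, 38, 34]
  L1: h(58,68)=(58*31+68)%997=869 h(38,34)=(38*31+34)%997=215 -> [869, 215]
  L2: h(869,215)=(869*31+215)%997=235 -> [235]
  root = 235 != target 783
Candidate D: set leaf[3] = 8 -> leaves = [72, 68, 38, 8]
  L0: [72, 68, 38, 8]
  L1: h(72,68)=(72*31+68)%997=306 h(38,8)=(38*31+8)%997=189 -> [306, 189]
  L2: h(306,189)=(306*31+189)%997=702 -> [702]
  root = 702 != target 783
Candidate A produces the target root.

Answer: A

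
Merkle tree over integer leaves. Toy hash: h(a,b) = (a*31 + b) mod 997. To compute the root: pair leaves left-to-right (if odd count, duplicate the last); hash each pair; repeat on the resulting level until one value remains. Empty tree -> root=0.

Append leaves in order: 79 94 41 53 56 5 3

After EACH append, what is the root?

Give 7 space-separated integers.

Answer: 79 549 385 397 858 223 572

Derivation:
After append 79 (leaves=[79]):
  L0: [79]
  root=79
After append 94 (leaves=[79, 94]):
  L0: [79, 94]
  L1: h(79,94)=(79*31+94)%997=549 -> [549]
  root=549
After append 41 (leaves=[79, 94, 41]):
  L0: [79, 94, 41]
  L1: h(79,94)=(79*31+94)%997=549 h(41,41)=(41*31+41)%997=315 -> [549, 315]
  L2: h(549,315)=(549*31+315)%997=385 -> [385]
  root=385
After append 53 (leaves=[79, 94, 41, 53]):
  L0: [79, 94, 41, 53]
  L1: h(79,94)=(79*31+94)%997=549 h(41,53)=(41*31+53)%997=327 -> [549, 327]
  L2: h(549,327)=(549*31+327)%997=397 -> [397]
  root=397
After append 56 (leaves=[79, 94, 41, 53, 56]):
  L0: [79, 94, 41, 53, 56]
  L1: h(79,94)=(79*31+94)%997=549 h(41,53)=(41*31+53)%997=327 h(56,56)=(56*31+56)%997=795 -> [549, 327, 795]
  L2: h(549,327)=(549*31+327)%997=397 h(795,795)=(795*31+795)%997=515 -> [397, 515]
  L3: h(397,515)=(397*31+515)%997=858 -> [858]
  root=858
After append 5 (leaves=[79, 94, 41, 53, 56, 5]):
  L0: [79, 94, 41, 53, 56, 5]
  L1: h(79,94)=(79*31+94)%997=549 h(41,53)=(41*31+53)%997=327 h(56,5)=(56*31+5)%997=744 -> [549, 327, 744]
  L2: h(549,327)=(549*31+327)%997=397 h(744,744)=(744*31+744)%997=877 -> [397, 877]
  L3: h(397,877)=(397*31+877)%997=223 -> [223]
  root=223
After append 3 (leaves=[79, 94, 41, 53, 56, 5, 3]):
  L0: [79, 94, 41, 53, 56, 5, 3]
  L1: h(79,94)=(79*31+94)%997=549 h(41,53)=(41*31+53)%997=327 h(56,5)=(56*31+5)%997=744 h(3,3)=(3*31+3)%997=96 -> [549, 327, 744, 96]
  L2: h(549,327)=(549*31+327)%997=397 h(744,96)=(744*31+96)%997=229 -> [397, 229]
  L3: h(397,229)=(397*31+229)%997=572 -> [572]
  root=572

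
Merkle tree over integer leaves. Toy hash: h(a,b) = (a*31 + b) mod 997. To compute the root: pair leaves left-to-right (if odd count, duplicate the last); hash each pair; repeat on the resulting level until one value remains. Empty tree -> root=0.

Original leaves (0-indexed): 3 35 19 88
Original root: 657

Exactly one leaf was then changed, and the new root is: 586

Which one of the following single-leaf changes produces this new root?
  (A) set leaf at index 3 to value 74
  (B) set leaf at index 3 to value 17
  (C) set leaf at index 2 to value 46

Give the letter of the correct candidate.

Answer: B

Derivation:
Original leaves: [3, 35, 19, 88]
Target new root: 586
Try each candidate change and compute the resulting root:
Candidate A: set leaf[3] = 74 -> leaves = [3, 35, 19, 74]
  L0: [3, 35, 19, 74]
  L1: h(3,35)=(3*31+35)%997=128 h(19,74)=(19*31+74)%997=663 -> [128, 663]
  L2: h(128,663)=(128*31+663)%997=643 -> [643]
  root = 643 != target 586
Candidate B: set leaf[3] = 17 -> leaves = [3, 35, 19, 17]
  L0: [3, 35, 19, 17]
  L1: h(3,35)=(3*31+35)%997=128 h(19,17)=(19*31+17)%997=606 -> [128, 606]
  L2: h(128,606)=(128*31+606)%997=586 -> [586]
  root = 586 == target 586  ** MATCH **
Candidate C: set leaf[2] = 46 -> leaves = [3, 35, 46, 88]
  L0: [3, 35, 46, 88]
  L1: h(3,35)=(3*31+35)%997=128 h(46,88)=(46*31+88)%997=517 -> [128, 517]
  L2: h(128,517)=(128*31+517)%997=497 -> [497]
  root = 497 != target 586
Candidate B produces the target root.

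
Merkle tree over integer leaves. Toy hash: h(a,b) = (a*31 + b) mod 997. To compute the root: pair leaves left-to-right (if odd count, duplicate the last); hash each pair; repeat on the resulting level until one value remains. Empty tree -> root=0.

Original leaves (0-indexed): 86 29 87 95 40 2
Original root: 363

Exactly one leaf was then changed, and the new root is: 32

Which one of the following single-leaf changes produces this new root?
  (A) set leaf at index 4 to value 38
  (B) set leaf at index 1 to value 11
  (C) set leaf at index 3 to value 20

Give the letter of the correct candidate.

Answer: C

Derivation:
Original leaves: [86, 29, 87, 95, 40, 2]
Target new root: 32
Try each candidate change and compute the resulting root:
Candidate A: set leaf[4] = 38 -> leaves = [86, 29, 87, 95, 38, 2]
  L0: [86, 29, 87, 95, 38, 2]
  L1: h(86,29)=(86*31+29)%997=701 h(87,95)=(87*31+95)%997=798 h(38,2)=(38*31+2)%997=183 -> [701, 798, 183]
  L2: h(701,798)=(701*31+798)%997=595 h(183,183)=(183*31+183)%997=871 -> [595, 871]
  L3: h(595,871)=(595*31+871)%997=373 -> [373]
  root = 373 != target 32
Candidate B: set leaf[1] = 11 -> leaves = [86, 11, 87, 95, 40, 2]
  L0: [86, 11, 87, 95, 40, 2]
  L1: h(86,11)=(86*31+11)%997=683 h(87,95)=(87*31+95)%997=798 h(40,2)=(40*31+2)%997=245 -> [683, 798, 245]
  L2: h(683,798)=(683*31+798)%997=37 h(245,245)=(245*31+245)%997=861 -> [37, 861]
  L3: h(37,861)=(37*31+861)%997=14 -> [14]
  root = 14 != target 32
Candidate C: set leaf[3] = 20 -> leaves = [86, 29, 87, 20, 40, 2]
  L0: [86, 29, 87, 20, 40, 2]
  L1: h(86,29)=(86*31+29)%997=701 h(87,20)=(87*31+20)%997=723 h(40,2)=(40*31+2)%997=245 -> [701, 723, 245]
  L2: h(701,723)=(701*31+723)%997=520 h(245,245)=(245*31+245)%997=861 -> [520, 861]
  L3: h(520,861)=(520*31+861)%997=32 -> [32]
  root = 32 == target 32  ** MATCH **
Candidate C produces the target root.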